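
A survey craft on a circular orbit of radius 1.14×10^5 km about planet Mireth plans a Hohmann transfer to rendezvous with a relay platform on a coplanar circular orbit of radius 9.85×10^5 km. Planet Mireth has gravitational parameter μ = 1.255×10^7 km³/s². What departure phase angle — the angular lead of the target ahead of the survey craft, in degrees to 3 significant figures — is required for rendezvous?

The Hohmann ellipse has a_t = (r₁ + r₂)/2 = 5.495×10^5 km.
The half-period of the transfer ellipse is t = π√(a_t³/μ) = 3.612×10^5 s.
The target's mean motion on its circular orbit is ω₂ = √(μ/r₂³) = 3.624×10^-6 rad/s.
Angle swept by the target during transfer: ω₂·t = 1.309 rad = 75.00°.
Arrival is 180° from departure on the ellipse, so φ = 180° − 75.00° = 105°.

φ = 105°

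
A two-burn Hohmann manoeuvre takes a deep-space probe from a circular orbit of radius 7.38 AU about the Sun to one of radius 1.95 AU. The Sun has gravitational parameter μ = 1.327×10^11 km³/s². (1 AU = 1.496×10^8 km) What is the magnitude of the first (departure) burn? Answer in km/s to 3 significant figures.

In km: r₁ = 7.38 × 1.496×10^8 = 1.104048×10^9 km; r₂ = 1.95 × 1.496×10^8 = 2.9172×10^8 km.
The Hohmann ellipse has a_t = (r₁ + r₂)/2 = 6.97884×10^8 km.
Circular speed at r = 1.104048×10^9 km: v_c = √(μ/r) = 10.963 km/s.
Transfer-orbit speed at the same r (vis-viva, a = a_t): v_t = √[μ(2/r − 1/a_t)] = 7.0882 km/s.
Δv₁ = |v_t − v_c| = |7.0882 − 10.963| = 3.875 km/s.

Δv₁ = 3.88 km/s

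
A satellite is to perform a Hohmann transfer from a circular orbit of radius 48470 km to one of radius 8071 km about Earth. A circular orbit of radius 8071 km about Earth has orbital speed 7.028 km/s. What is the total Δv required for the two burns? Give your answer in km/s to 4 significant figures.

Δv = 3.510 km/s

From the circular-orbit relation v² = μ/r at r = 8071 km: μ = v²r = (7.028)² × 8071 = 3.98649×10^5 km³/s².
The Hohmann ellipse has a_t = (r₁ + r₂)/2 = 28270.5 km.
Circular speed at r₁: v₁ = √(μ/r₁) = √(3.98649×10^5/48470) = 2.868 km/s.
Transfer-orbit speed at r₁ (vis-viva): v_a = √[μ(2/r₁ − 1/a_t)] = 1.532 km/s.
First burn Δv₁ = |v_a − v₁| = 1.336 km/s.
At r₂, v₂ = √(μ/r₂) = 7.028 km/s.
Transfer-orbit speed at r₂: v_p = √[μ(2/r₂ − 1/a_t)] = 9.202 km/s.
Second burn Δv₂ = |v₂ − v_p| = 2.174 km/s.
Total Δv = Δv₁ + Δv₂ = 3.510 km/s.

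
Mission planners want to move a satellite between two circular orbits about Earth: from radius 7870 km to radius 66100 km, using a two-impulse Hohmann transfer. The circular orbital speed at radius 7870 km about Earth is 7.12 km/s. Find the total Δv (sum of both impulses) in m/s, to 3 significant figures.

Δv = 3720 m/s

From the circular-orbit relation v² = μ/r at r = 7870 km: μ = v²r = (7.12)² × 7870 = 3.98965×10^5 km³/s².
The Hohmann ellipse has a_t = (r₁ + r₂)/2 = 36985 km.
Circular speed at r₁: v₁ = √(μ/r₁) = √(3.98965×10^5/7870) = 7.1200 km/s.
Transfer-orbit speed at r₁ (v² = μ(2/r − 1/a)): v_p = √[μ(2/r₁ − 1/a_t)] = 9.5185 km/s.
First burn Δv₁ = |v_p − v₁| = 2.3985 km/s.
At r₂, v₂ = √(μ/r₂) = 2.4568 km/s.
Transfer-orbit speed at r₂: v_a = √[μ(2/r₂ − 1/a_t)] = 1.1333 km/s.
Second burn Δv₂ = |v₂ − v_a| = 1.3235 km/s.
Total Δv = Δv₁ + Δv₂ = 3.722 km/s.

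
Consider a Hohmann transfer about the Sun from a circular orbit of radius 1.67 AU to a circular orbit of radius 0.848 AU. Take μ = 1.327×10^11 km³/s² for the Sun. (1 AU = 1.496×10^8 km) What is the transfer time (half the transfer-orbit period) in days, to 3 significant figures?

In km: r₁ = 1.67 × 1.496×10^8 = 2.49832×10^8 km; r₂ = 0.848 × 1.496×10^8 = 1.268608×10^8 km.
Transfer-ellipse semi-major axis a_t = (r₁ + r₂)/2 = (2.49832×10^8 + 1.268608×10^8)/2 = 1.883464×10^8 km.
Half the transfer-orbit period gives t = π√(a_t³/μ) = 2.229×10^7 s.
Converting: 2.229×10^7 s ÷ 86400 s/day = 258 days.

t = 258 days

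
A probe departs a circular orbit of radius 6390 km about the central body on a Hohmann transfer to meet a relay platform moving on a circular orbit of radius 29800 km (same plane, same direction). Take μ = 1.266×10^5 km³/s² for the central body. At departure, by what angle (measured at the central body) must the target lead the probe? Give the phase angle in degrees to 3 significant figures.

The Hohmann ellipse has a_t = (r₁ + r₂)/2 = 18095 km.
Transfer time t = π√(a_t³/μ) = 21490 s.
The target's mean motion on its circular orbit is ω₂ = √(μ/r₂³) = 6.917×10^-5 rad/s.
Angle swept by the target during transfer: ω₂·t = 1.4865 rad = 85.17°.
The probe traverses 180° on the transfer ellipse, so the target must lead by 180° − 85.17° = 94.8°.

φ = 94.8°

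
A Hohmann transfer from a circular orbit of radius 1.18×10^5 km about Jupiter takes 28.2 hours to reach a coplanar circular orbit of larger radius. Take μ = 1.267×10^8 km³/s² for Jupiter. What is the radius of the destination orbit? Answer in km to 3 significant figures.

r₂ = 9.01×10^5 km

Transfer time t = 28.2 hours = 1.0152×10^5 s, and t = π√(a_t³/μ).
So a_t = (μ t²/π²)^(1/3) = (1.267×10^8 × (1.0152×10^5)² / π²)^(1/3) = 5.0956×10^5 km.
Since a_t = (r₁ + r₂)/2, r₂ = 2a_t − r₁ = 2×5.0956×10^5 − 1.180×10^5 = 9.0112×10^5 km.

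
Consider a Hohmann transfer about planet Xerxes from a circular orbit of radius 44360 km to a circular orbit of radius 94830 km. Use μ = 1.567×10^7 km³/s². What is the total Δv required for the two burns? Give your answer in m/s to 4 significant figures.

Δv = 5736 m/s

Semi-major axis of the transfer orbit: a_t = (44360 + 94830)/2 = 69595 km.
At r₁ the circular-orbit speed is v₁ = √(μ/r₁) = 18.795 km/s.
Transfer-orbit speed at r₁ (vis-viva): v_p = √[μ(2/r₁ − 1/a_t)] = 21.939 km/s.
First burn Δv₁ = |v_p − v₁| = 3.144 km/s.
At r₂, v₂ = √(μ/r₂) = 12.855 km/s.
Transfer-orbit speed at r₂: v_a = √[μ(2/r₂ − 1/a_t)] = 10.263 km/s.
Second burn Δv₂ = |v₂ − v_a| = 2.592 km/s.
Δv = Δv₁ + Δv₂ = 3.144 + 2.592 = 5.736 km/s.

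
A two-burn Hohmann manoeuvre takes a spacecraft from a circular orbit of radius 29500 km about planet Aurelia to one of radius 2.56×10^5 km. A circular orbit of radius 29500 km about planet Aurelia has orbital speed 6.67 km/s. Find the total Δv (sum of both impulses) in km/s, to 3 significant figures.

Δv = 3.50 km/s

From the circular-orbit relation v² = μ/r at r = 29500 km: μ = v²r = (6.67)² × 29500 = 1.31242×10^6 km³/s².
Transfer-ellipse semi-major axis a_t = (r₁ + r₂)/2 = (29500 + 2.560×10^5)/2 = 1.4275×10^5 km.
At r₁ the circular-orbit speed is v₁ = √(μ/r₁) = 6.670 km/s.
Transfer-orbit speed at r₁ (v² = μ(2/r − 1/a)): v_p = √[μ(2/r₁ − 1/a_t)] = 8.932 km/s.
First burn Δv₁ = |v_p − v₁| = 2.262 km/s.
At r₂, v₂ = √(μ/r₂) = 2.264 km/s.
Transfer-orbit speed at r₂: v_a = √[μ(2/r₂ − 1/a_t)] = 1.029 km/s.
Second burn Δv₂ = |v₂ − v_a| = 1.235 km/s.
Total Δv = Δv₁ + Δv₂ = 3.497 km/s.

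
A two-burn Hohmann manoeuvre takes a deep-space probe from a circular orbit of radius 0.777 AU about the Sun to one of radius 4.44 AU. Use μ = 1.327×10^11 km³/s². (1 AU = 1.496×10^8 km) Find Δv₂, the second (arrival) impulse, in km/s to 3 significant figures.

Δv₂ = 6.42 km/s

In km: r₁ = 0.777 × 1.496×10^8 = 1.162392×10^8 km; r₂ = 4.44 × 1.496×10^8 = 6.64224×10^8 km.
Transfer-ellipse semi-major axis a_t = (r₁ + r₂)/2 = (1.162392×10^8 + 6.64224×10^8)/2 = 3.902316×10^8 km.
Circular speed at r = 6.64224×10^8 km: v_c = √(μ/r) = 14.134 km/s.
Transfer-orbit speed at the same r (vis-viva, a = a_t): v_t = √[μ(2/r − 1/a_t)] = 7.7142 km/s.
Δv₂ = |v_t − v_c| = |7.7142 − 14.134| = 6.420 km/s.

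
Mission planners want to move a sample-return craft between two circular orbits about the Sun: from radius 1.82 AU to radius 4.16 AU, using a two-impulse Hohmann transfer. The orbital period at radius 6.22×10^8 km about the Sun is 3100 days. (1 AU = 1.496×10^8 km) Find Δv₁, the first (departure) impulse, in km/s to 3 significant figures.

From Kepler's third law T² = 4π²r³/μ at r = 6.22×10^8 km, T = 3100 days = 3100 × 86400 s = 2.6784×10^8 s: μ = 4π²r³/T² = 1.32428×10^11 km³/s².
In km: r₁ = 1.82 × 1.496×10^8 = 2.72272×10^8 km; r₂ = 4.16 × 1.496×10^8 = 6.22336×10^8 km.
The Hohmann ellipse has a_t = (r₁ + r₂)/2 = 4.47304×10^8 km.
On the circular orbit at r = 2.72272×10^8 km, v_c = √(μ/r) = 22.0541 km/s.
Vis-viva on the transfer ellipse at r = 2.72272×10^8 km gives v_t = √[μ(2/r − 1/a_t)] = 26.0135 km/s.
Δv₁ = |v_t − v_c| = |26.0135 − 22.0541| = 3.959 km/s.

Δv₁ = 3.96 km/s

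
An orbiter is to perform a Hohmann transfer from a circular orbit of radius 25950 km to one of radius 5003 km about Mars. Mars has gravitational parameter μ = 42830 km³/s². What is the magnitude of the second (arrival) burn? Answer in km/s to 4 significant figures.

Δv₂ = 0.8628 km/s

The Hohmann ellipse has a_t = (r₁ + r₂)/2 = 15476.5 km.
On the circular orbit at r = 5003 km, v_c = √(μ/r) = 2.9259 km/s.
Vis-viva on the transfer ellipse at r = 5003 km gives v_t = √[μ(2/r − 1/a_t)] = 3.7887 km/s.
Δv₂ = |v_t − v_c| = |3.7887 − 2.9259| = 0.8628 km/s.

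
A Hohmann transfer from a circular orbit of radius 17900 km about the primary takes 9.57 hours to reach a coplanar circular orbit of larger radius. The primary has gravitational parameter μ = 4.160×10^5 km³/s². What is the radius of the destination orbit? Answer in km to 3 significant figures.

Transfer time t = 9.57 hours = 34452 s, and t = π√(a_t³/μ).
So a_t = (μ t²/π²)^(1/3) = (4.160×10^5 × (34452)² / π²)^(1/3) = 36847 km.
Since a_t = (r₁ + r₂)/2, r₂ = 2a_t − r₁ = 2×36847 − 17900 = 55794 km.

r₂ = 55800 km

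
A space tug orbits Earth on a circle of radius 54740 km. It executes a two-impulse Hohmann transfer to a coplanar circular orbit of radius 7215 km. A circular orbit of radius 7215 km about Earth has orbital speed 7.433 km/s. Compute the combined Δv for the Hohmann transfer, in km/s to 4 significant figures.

Δv = 3.844 km/s

From the circular-orbit relation v² = μ/r at r = 7215 km: μ = v²r = (7.433)² × 7215 = 3.98625×10^5 km³/s².
Transfer-ellipse semi-major axis a_t = (r₁ + r₂)/2 = (54740 + 7215)/2 = 30977.5 km.
At r₁ the circular-orbit speed is v₁ = √(μ/r₁) = 2.6985 km/s.
On the transfer ellipse at r₁, vis-viva equation gives v_a = √[μ(2/r₁ − 1/a_t)] = 1.3023 km/s.
First burn Δv₁ = |v_a − v₁| = 1.396 km/s.
Circular speed at r₂: v₂ = √(μ/r₂) = 7.433 km/s.
Transfer-orbit speed at r₂: v_p = √[μ(2/r₂ − 1/a_t)] = 9.881 km/s.
Second burn Δv₂ = |v₂ − v_p| = 2.448 km/s.
Total Δv = Δv₁ + Δv₂ = 3.844 km/s.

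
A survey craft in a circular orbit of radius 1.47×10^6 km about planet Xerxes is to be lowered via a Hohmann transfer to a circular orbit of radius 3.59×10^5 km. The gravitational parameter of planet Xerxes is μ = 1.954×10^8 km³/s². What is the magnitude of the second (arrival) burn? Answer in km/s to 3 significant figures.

Transfer-ellipse semi-major axis a_t = (r₁ + r₂)/2 = (1.470×10^6 + 3.590×10^5)/2 = 9.145×10^5 km.
On the circular orbit at r = 3.590×10^5 km, v_c = √(μ/r) = 23.330 km/s.
Transfer-orbit speed at the same r (vis-viva, a = a_t): v_t = √[μ(2/r − 1/a_t)] = 29.579 km/s.
Δv₂ = |v_t − v_c| = |29.579 − 23.330| = 6.249 km/s.

Δv₂ = 6.25 km/s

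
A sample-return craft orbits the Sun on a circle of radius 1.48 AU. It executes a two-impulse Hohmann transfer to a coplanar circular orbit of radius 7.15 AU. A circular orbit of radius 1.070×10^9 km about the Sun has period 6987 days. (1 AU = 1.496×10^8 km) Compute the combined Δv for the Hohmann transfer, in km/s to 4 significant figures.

From Kepler's third law T² = 4π²r³/μ at r = 1.070×10^9 km, T = 6987 days = 6987 × 86400 s = 6.036768×10^8 s: μ = 4π²r³/T² = 1.32710×10^11 km³/s².
In km: r₁ = 1.48 × 1.496×10^8 = 2.21408×10^8 km; r₂ = 7.15 × 1.496×10^8 = 1.06964×10^9 km.
Transfer-ellipse semi-major axis a_t = (r₁ + r₂)/2 = (2.21408×10^8 + 1.06964×10^9)/2 = 6.45524×10^8 km.
At r₁ the circular-orbit speed is v₁ = √(μ/r₁) = 24.482 km/s.
On the transfer ellipse at r₁, vis-viva equation gives v_p = √[μ(2/r₁ − 1/a_t)] = 31.515 km/s.
First burn Δv₁ = |v_p − v₁| = 7.033 km/s.
At r₂, v₂ = √(μ/r₂) = 11.1386 km/s.
Transfer-orbit speed at r₂: v_a = √[μ(2/r₂ − 1/a_t)] = 6.52338 km/s.
Second burn Δv₂ = |v₂ − v_a| = 4.615 km/s.
Total Δv = Δv₁ + Δv₂ = 11.65 km/s.

Δv = 11.65 km/s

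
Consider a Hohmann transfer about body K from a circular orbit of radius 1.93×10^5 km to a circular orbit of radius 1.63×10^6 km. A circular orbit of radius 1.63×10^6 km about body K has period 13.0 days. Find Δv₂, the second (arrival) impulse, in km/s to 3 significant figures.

From Kepler's third law T² = 4π²r³/μ at r = 1.63×10^6 km, T = 13.0 days = 13.0 × 86400 s = 1.1232×10^6 s: μ = 4π²r³/T² = 1.35522×10^8 km³/s².
Transfer-ellipse semi-major axis a_t = (r₁ + r₂)/2 = (1.930×10^5 + 1.630×10^6)/2 = 9.115×10^5 km.
Circular speed at r = 1.630×10^6 km: v_c = √(μ/r) = 9.118 km/s.
Vis-viva on the transfer ellipse at r = 1.630×10^6 km gives v_t = √[μ(2/r − 1/a_t)] = 4.196 km/s.
Δv₂ = |v_t − v_c| = |4.196 − 9.118| = 4.922 km/s.

Δv₂ = 4.92 km/s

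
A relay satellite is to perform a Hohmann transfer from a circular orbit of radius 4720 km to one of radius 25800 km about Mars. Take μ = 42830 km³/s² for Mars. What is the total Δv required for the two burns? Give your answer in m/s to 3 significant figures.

Δv = 1480 m/s

The Hohmann ellipse has a_t = (r₁ + r₂)/2 = 15260 km.
Circular speed at r₁: v₁ = √(μ/r₁) = √(42830/4720) = 3.0123 km/s.
On the transfer ellipse at r₁, vis-viva gives v_p = √[μ(2/r₁ − 1/a_t)] = 3.9168 km/s.
First burn Δv₁ = |v_p − v₁| = 0.9045 km/s.
Circular speed at r₂: v₂ = √(μ/r₂) = 1.28844 km/s.
Transfer-orbit speed at r₂: v_a = √[μ(2/r₂ − 1/a_t)] = 0.716569 km/s.
Second burn Δv₂ = |v₂ − v_a| = 0.5719 km/s.
Total Δv = Δv₁ + Δv₂ = 1.476 km/s.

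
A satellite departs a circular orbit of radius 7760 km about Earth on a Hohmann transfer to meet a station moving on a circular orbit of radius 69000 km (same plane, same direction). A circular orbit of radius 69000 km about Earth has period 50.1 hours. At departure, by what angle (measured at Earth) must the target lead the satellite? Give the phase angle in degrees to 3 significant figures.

φ = 105°

From Kepler's third law T² = 4π²r³/μ at r = 69000 km, T = 50.1 hours = 50.1 × 3600 s = 1.8036×10^5 s: μ = 4π²r³/T² = 3.98682×10^5 km³/s².
Transfer-ellipse semi-major axis a_t = (r₁ + r₂)/2 = (7760 + 69000)/2 = 38380 km.
Transfer time t = π√(a_t³/μ) = 37411 s.
The target's mean motion on its circular orbit is ω₂ = √(μ/r₂³) = 3.4837×10^-5 rad/s.
Angle swept by the target during transfer: ω₂·t = 1.3033 rad = 74.67°.
Arrival is 180° from departure on the ellipse, so φ = 180° − 74.67° = 105°.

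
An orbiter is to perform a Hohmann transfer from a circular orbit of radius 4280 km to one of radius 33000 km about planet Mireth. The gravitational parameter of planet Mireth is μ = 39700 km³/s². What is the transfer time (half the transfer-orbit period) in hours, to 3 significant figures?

t = 11.1 hours

Semi-major axis of the transfer orbit: a_t = (4280 + 33000)/2 = 18640 km.
Half the transfer-orbit period gives t = π√(a_t³/μ) = 40130 s.
Converting: 40130 s ÷ 3600 s/hour = 11.1 hours.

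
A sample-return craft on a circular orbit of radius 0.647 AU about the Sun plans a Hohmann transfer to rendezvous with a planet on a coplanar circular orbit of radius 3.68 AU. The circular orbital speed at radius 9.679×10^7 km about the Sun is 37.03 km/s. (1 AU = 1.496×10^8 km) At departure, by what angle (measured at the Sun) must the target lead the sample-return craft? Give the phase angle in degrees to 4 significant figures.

φ = 98.86°

From the circular-orbit relation v² = μ/r at r = 9.679×10^7 km: μ = v²r = (37.03)² × 9.679×10^7 = 1.32720×10^11 km³/s².
In km: r₁ = 0.647 × 1.496×10^8 = 9.67912×10^7 km; r₂ = 3.68 × 1.496×10^8 = 5.50528×10^8 km.
The Hohmann ellipse has a_t = (r₁ + r₂)/2 = 3.236596×10^8 km.
The half-period of the transfer ellipse is t = π√(a_t³/μ) = 5.0213×10^7 s.
The target's mean motion on its circular orbit is ω₂ = √(μ/r₂³) = 2.8203×10^-8 rad/s.
Angle swept by the target during transfer: ω₂·t = 1.4162 rad = 81.14°.
The sample-return craft traverses 180° on the transfer ellipse, so the target must lead by 180° − 81.14° = 98.86°.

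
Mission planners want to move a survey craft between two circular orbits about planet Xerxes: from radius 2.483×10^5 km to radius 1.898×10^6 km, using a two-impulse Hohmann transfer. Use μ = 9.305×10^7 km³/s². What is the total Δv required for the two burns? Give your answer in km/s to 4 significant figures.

Transfer-ellipse semi-major axis a_t = (r₁ + r₂)/2 = (2.483×10^5 + 1.898×10^6)/2 = 1.07315×10^6 km.
Circular speed at r₁: v₁ = √(μ/r₁) = √(9.305×10^7/2.483×10^5) = 19.3584 km/s.
Transfer-orbit speed at r₁ (vis-viva): v_p = √[μ(2/r₁ − 1/a_t)] = 25.7447 km/s.
First burn Δv₁ = |v_p − v₁| = 6.386 km/s.
Circular speed at r₂: v₂ = √(μ/r₂) = 7.002 km/s.
Transfer-orbit speed at r₂: v_a = √[μ(2/r₂ − 1/a_t)] = 3.368 km/s.
Second burn Δv₂ = |v₂ − v_a| = 3.634 km/s.
Total Δv = Δv₁ + Δv₂ = 10.02 km/s.

Δv = 10.02 km/s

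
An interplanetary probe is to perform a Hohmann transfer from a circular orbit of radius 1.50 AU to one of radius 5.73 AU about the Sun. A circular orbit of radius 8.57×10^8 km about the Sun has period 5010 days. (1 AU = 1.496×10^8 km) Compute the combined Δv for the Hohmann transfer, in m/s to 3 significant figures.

From Kepler's third law T² = 4π²r³/μ at r = 8.57×10^8 km, T = 5010 days = 5010 × 86400 s = 4.32864×10^8 s: μ = 4π²r³/T² = 1.32617×10^11 km³/s².
In km: r₁ = 1.50 × 1.496×10^8 = 2.244×10^8 km; r₂ = 5.73 × 1.496×10^8 = 8.57208×10^8 km.
Semi-major axis of the transfer orbit: a_t = (2.244×10^8 + 8.57208×10^8)/2 = 5.40804×10^8 km.
At r₁ the circular-orbit speed is v₁ = √(μ/r₁) = 24.310 km/s.
On the transfer ellipse at r₁, vis-viva equation gives v_p = √[μ(2/r₁ − 1/a_t)] = 30.606 km/s.
First burn Δv₁ = |v_p − v₁| = 6.296 km/s.
Circular speed at r₂: v₂ = √(μ/r₂) = 12.438 km/s.
Transfer-orbit speed at r₂: v_a = √[μ(2/r₂ − 1/a_t)] = 8.0121 km/s.
Second burn Δv₂ = |v₂ − v_a| = 4.426 km/s.
Δv = Δv₁ + Δv₂ = 6.296 + 4.426 = 10.72 km/s.

Δv = 10700 m/s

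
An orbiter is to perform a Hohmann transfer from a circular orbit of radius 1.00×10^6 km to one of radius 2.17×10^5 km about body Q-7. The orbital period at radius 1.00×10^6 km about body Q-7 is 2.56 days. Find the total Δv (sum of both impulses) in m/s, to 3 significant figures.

From Kepler's third law T² = 4π²r³/μ at r = 1.00×10^6 km, T = 2.56 days = 2.56 × 86400 s = 2.21184×10^5 s: μ = 4π²r³/T² = 8.06961×10^8 km³/s².
Semi-major axis of the transfer orbit: a_t = (1.000×10^6 + 2.170×10^5)/2 = 6.085×10^5 km.
At r₁ the circular-orbit speed is v₁ = √(μ/r₁) = 28.407 km/s.
Transfer-orbit speed at r₁ (vis-viva equation): v_a = √[μ(2/r₁ − 1/a_t)] = 16.964 km/s.
First burn Δv₁ = |v_a − v₁| = 11.443 km/s.
Circular speed at r₂: v₂ = √(μ/r₂) = 60.98125 km/s.
Transfer-orbit speed at r₂: v_p = √[μ(2/r₂ − 1/a_t)] = 78.17466 km/s.
Second burn Δv₂ = |v₂ − v_p| = 17.193 km/s.
Total Δv = Δv₁ + Δv₂ = 28.64 km/s.

Δv = 28600 m/s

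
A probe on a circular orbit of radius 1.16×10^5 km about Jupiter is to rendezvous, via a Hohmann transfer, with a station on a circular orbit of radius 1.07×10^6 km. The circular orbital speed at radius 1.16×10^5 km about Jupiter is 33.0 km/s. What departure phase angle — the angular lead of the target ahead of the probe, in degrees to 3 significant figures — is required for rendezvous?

From the circular-orbit relation v² = μ/r at r = 1.16×10^5 km: μ = v²r = (33.0)² × 1.16×10^5 = 1.26324×10^8 km³/s².
The Hohmann ellipse has a_t = (r₁ + r₂)/2 = 5.930×10^5 km.
Transfer time t = π√(a_t³/μ) = 1.2764×10^5 s.
Target angular speed ω₂ = √(μ/r₂³) = 1.0155×10^-5 rad/s.
Angle swept by the target during transfer: ω₂·t = 1.296 rad = 74.26°.
Arrival is 180° from departure on the ellipse, so φ = 180° − 74.26° = 106°.

φ = 106°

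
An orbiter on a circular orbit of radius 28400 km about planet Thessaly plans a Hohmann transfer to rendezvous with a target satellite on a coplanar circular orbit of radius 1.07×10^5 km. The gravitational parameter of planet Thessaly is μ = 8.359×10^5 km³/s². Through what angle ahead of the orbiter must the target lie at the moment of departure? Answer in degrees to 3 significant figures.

φ = 89.4°

Semi-major axis of the transfer orbit: a_t = (28400 + 1.070×10^5)/2 = 67700 km.
Transfer time t = π√(a_t³/μ) = 60528 s.
Target angular speed ω₂ = √(μ/r₂³) = 2.6122×10^-5 rad/s.
Angle swept by the target during transfer: ω₂·t = 1.5811 rad = 90.59°.
Arrival is 180° from departure on the ellipse, so φ = 180° − 90.59° = 89.4°.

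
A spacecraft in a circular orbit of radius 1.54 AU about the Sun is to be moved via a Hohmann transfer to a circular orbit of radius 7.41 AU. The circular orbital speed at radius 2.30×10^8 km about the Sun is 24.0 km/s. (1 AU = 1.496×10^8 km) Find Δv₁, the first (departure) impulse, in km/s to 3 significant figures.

From the circular-orbit relation v² = μ/r at r = 2.30×10^8 km: μ = v²r = (24.0)² × 2.30×10^8 = 1.32480×10^11 km³/s².
In km: r₁ = 1.54 × 1.496×10^8 = 2.30384×10^8 km; r₂ = 7.41 × 1.496×10^8 = 1.108536×10^9 km.
The Hohmann ellipse has a_t = (r₁ + r₂)/2 = 6.6946×10^8 km.
Circular speed at r = 2.30384×10^8 km: v_c = √(μ/r) = 23.980 km/s.
Transfer-orbit speed at the same r (vis-viva, a = a_t): v_t = √[μ(2/r − 1/a_t)] = 30.858 km/s.
Δv₁ = |v_t − v_c| = |30.858 − 23.980| = 6.878 km/s.

Δv₁ = 6.88 km/s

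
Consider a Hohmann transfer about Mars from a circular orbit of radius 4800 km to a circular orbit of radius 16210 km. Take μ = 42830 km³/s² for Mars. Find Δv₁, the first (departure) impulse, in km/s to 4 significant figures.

Δv₁ = 0.7235 km/s

Semi-major axis of the transfer orbit: a_t = (4800 + 16210)/2 = 10505 km.
Circular speed at r = 4800 km: v_c = √(μ/r) = 2.9871 km/s.
Transfer-orbit speed at the same r (vis-viva, a = a_t): v_t = √[μ(2/r − 1/a_t)] = 3.7106 km/s.
Δv₁ = |v_t − v_c| = |3.7106 − 2.9871| = 0.7235 km/s.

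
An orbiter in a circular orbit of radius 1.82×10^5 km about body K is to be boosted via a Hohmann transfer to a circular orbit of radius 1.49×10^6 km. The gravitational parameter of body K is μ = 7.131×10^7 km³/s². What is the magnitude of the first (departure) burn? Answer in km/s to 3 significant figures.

Δv₁ = 6.63 km/s

Semi-major axis of the transfer orbit: a_t = (1.820×10^5 + 1.490×10^6)/2 = 8.360×10^5 km.
On the circular orbit at r = 1.820×10^5 km, v_c = √(μ/r) = 19.794 km/s.
Transfer-orbit speed at the same r (vis-viva, a = a_t): v_t = √[μ(2/r − 1/a_t)] = 26.426 km/s.
Δv₁ = |v_t − v_c| = |26.426 − 19.794| = 6.632 km/s.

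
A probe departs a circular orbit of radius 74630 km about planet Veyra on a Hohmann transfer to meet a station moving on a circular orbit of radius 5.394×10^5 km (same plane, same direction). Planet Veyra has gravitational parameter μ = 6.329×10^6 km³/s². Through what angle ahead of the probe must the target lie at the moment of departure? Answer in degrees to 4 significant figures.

Transfer-ellipse semi-major axis a_t = (r₁ + r₂)/2 = (74630 + 5.394×10^5)/2 = 3.07015×10^5 km.
The half-period of the transfer ellipse is t = π√(a_t³/μ) = 2.124×10^5 s.
The target's mean motion on its circular orbit is ω₂ = √(μ/r₂³) = 6.350×10^-6 rad/s.
Angle swept by the target during transfer: ω₂·t = 1.349 rad = 77.29°.
The probe traverses 180° on the transfer ellipse, so the target must lead by 180° − 77.29° = 102.7°.

φ = 102.7°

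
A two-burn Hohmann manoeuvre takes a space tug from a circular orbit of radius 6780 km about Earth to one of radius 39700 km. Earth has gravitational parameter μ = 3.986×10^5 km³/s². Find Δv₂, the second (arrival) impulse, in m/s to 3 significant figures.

Semi-major axis of the transfer orbit: a_t = (6780 + 39700)/2 = 23240 km.
On the circular orbit at r = 39700 km, v_c = √(μ/r) = 3.1686 km/s.
Transfer-orbit speed at the same r (vis-viva, a = a_t): v_t = √[μ(2/r − 1/a_t)] = 1.7115 km/s.
Δv₂ = |v_t − v_c| = |1.7115 − 3.1686| = 1.457 km/s.

Δv₂ = 1460 m/s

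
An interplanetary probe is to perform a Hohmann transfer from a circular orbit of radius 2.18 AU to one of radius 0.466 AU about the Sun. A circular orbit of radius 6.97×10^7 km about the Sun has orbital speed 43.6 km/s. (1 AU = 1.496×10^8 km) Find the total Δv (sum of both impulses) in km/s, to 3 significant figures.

Δv = 20.6 km/s

From the circular-orbit relation v² = μ/r at r = 6.97×10^7 km: μ = v²r = (43.6)² × 6.97×10^7 = 1.32497×10^11 km³/s².
In km: r₁ = 2.18 × 1.496×10^8 = 3.26128×10^8 km; r₂ = 0.466 × 1.496×10^8 = 6.97136×10^7 km.
The Hohmann ellipse has a_t = (r₁ + r₂)/2 = 1.979208×10^8 km.
Circular speed at r₁: v₁ = √(μ/r₁) = √(1.32497×10^11/3.26128×10^8) = 20.156 km/s.
On the transfer ellipse at r₁, vis-viva equation gives v_a = √[μ(2/r₁ − 1/a_t)] = 11.962 km/s.
First burn Δv₁ = |v_a − v₁| = 8.194 km/s.
Circular speed at r₂: v₂ = √(μ/r₂) = 43.596 km/s.
Transfer-orbit speed at r₂: v_p = √[μ(2/r₂ − 1/a_t)] = 55.962 km/s.
Second burn Δv₂ = |v₂ − v_p| = 12.37 km/s.
Δv = Δv₁ + Δv₂ = 8.194 + 12.37 = 20.56 km/s.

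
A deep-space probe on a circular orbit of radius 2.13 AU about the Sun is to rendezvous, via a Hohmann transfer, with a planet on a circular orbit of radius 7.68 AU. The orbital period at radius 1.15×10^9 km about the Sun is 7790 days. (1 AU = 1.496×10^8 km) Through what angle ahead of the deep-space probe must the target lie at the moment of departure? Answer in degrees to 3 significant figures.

From Kepler's third law T² = 4π²r³/μ at r = 1.15×10^9 km, T = 7790 days = 7790 × 86400 s = 6.73056×10^8 s: μ = 4π²r³/T² = 1.32541×10^11 km³/s².
In km: r₁ = 2.13 × 1.496×10^8 = 3.18648×10^8 km; r₂ = 7.68 × 1.496×10^8 = 1.148928×10^9 km.
The Hohmann ellipse has a_t = (r₁ + r₂)/2 = 7.33788×10^8 km.
Transfer time t = π√(a_t³/μ) = 1.7153×10^8 s.
Target angular speed ω₂ = √(μ/r₂³) = 9.3484×10^-9 rad/s.
Angle swept by the target during transfer: ω₂·t = 1.6035 rad = 91.87°.
The deep-space probe traverses 180° on the transfer ellipse, so the target must lead by 180° − 91.87° = 88.1°.

φ = 88.1°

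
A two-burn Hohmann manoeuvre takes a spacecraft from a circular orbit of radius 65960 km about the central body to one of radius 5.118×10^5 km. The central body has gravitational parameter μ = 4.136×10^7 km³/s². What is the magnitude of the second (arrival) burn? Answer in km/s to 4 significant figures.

Transfer-ellipse semi-major axis a_t = (r₁ + r₂)/2 = (65960 + 5.118×10^5)/2 = 2.8888×10^5 km.
On the circular orbit at r = 5.118×10^5 km, v_c = √(μ/r) = 8.990 km/s.
Vis-viva on the transfer ellipse at r = 5.118×10^5 km gives v_t = √[μ(2/r − 1/a_t)] = 4.296 km/s.
Δv₂ = |v_t − v_c| = |4.296 − 8.990| = 4.694 km/s.

Δv₂ = 4.694 km/s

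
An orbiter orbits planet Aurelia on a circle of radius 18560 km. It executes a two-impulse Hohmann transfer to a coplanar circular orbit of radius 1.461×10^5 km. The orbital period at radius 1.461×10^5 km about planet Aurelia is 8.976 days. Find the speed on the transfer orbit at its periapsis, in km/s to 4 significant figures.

From Kepler's third law T² = 4π²r³/μ at r = 1.461×10^5 km, T = 8.976 days = 8.976 × 86400 s = 7.755264×10^5 s: μ = 4π²r³/T² = 2.04700×10^5 km³/s².
The Hohmann ellipse has a_t = (r₁ + r₂)/2 = 82330 km.
At periapsis, r = 18560 km.
Applying v² = μ(2/r − 1/a_t): v = 4.424 km/s.

v = 4.424 km/s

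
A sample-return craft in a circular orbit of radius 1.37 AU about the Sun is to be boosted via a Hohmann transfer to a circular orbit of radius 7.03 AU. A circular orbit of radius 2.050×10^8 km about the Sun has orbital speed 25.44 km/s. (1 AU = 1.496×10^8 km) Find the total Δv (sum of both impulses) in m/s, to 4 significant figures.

Δv = 12290 m/s

From the circular-orbit relation v² = μ/r at r = 2.050×10^8 km: μ = v²r = (25.44)² × 2.050×10^8 = 1.32675×10^11 km³/s².
In km: r₁ = 1.37 × 1.496×10^8 = 2.04952×10^8 km; r₂ = 7.03 × 1.496×10^8 = 1.051688×10^9 km.
Semi-major axis of the transfer orbit: a_t = (2.04952×10^8 + 1.051688×10^9)/2 = 6.2832×10^8 km.
Circular speed at r₁: v₁ = √(μ/r₁) = √(1.32675×10^11/2.04952×10^8) = 25.443 km/s.
Transfer-orbit speed at r₁ (v² = μ(2/r − 1/a)): v_p = √[μ(2/r₁ − 1/a_t)] = 32.917 km/s.
First burn Δv₁ = |v_p − v₁| = 7.474 km/s.
At r₂, v₂ = √(μ/r₂) = 11.232 km/s.
Transfer-orbit speed at r₂: v_a = √[μ(2/r₂ − 1/a_t)] = 6.4148 km/s.
Second burn Δv₂ = |v₂ − v_a| = 4.817 km/s.
Total Δv = Δv₁ + Δv₂ = 12.29 km/s.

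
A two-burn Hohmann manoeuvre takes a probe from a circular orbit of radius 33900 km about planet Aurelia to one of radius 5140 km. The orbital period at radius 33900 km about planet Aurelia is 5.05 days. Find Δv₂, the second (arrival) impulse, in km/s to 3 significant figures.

Δv₂ = 0.398 km/s

From Kepler's third law T² = 4π²r³/μ at r = 33900 km, T = 5.05 days = 5.05 × 86400 s = 4.3632×10^5 s: μ = 4π²r³/T² = 8078.83 km³/s².
Semi-major axis of the transfer orbit: a_t = (33900 + 5140)/2 = 19520 km.
On the circular orbit at r = 5140 km, v_c = √(μ/r) = 1.2537 km/s.
Transfer-orbit speed at the same r (vis-viva, a = a_t): v_t = √[μ(2/r − 1/a_t)] = 1.6522 km/s.
Δv₂ = |v_t − v_c| = |1.6522 − 1.2537| = 0.3985 km/s.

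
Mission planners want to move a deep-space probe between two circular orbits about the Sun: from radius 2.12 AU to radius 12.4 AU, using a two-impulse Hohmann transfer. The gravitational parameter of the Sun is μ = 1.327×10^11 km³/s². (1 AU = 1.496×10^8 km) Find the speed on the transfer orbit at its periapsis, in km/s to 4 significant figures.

v = 26.73 km/s

In km: r₁ = 2.12 × 1.496×10^8 = 3.17152×10^8 km; r₂ = 12.4 × 1.496×10^8 = 1.85504×10^9 km.
The Hohmann ellipse has a_t = (r₁ + r₂)/2 = 1.086096×10^9 km.
The periapsis of the transfer ellipse is at r = 3.17152×10^8 km.
Applying v² = μ(2/r − 1/a_t): v = 26.73 km/s.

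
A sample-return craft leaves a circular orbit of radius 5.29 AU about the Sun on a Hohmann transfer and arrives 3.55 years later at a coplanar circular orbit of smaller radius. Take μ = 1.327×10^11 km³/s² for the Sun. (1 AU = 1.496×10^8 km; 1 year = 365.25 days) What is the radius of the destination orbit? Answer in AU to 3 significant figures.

In km: r₁ = 5.29 × 1.496×10^8 = 7.91384×10^8 km.
Transfer time t = 3.55 years × 365.25 × 86400 s = 1.1202948×10^8 s, and t = π√(a_t³/μ).
So a_t = (μ t²/π²)^(1/3) = (1.327×10^11 × (1.1202948×10^8)² / π²)^(1/3) = 5.5260×10^8 km.
Since a_t = (r₁ + r₂)/2, r₂ = 2a_t − r₁ = 2×5.5260×10^8 − 7.91384×10^8 = 3.13816×10^8 km.
In AU: r₂ = 3.13816×10^8 / 1.496×10^8 = 2.10 AU.

r₂ = 2.10 AU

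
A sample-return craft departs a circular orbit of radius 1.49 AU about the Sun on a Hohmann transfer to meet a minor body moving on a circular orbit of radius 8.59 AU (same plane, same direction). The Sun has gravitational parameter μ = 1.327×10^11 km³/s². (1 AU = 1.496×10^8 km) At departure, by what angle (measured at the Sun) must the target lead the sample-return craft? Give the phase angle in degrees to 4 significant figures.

In km: r₁ = 1.49 × 1.496×10^8 = 2.22904×10^8 km; r₂ = 8.59 × 1.496×10^8 = 1.285064×10^9 km.
Transfer-ellipse semi-major axis a_t = (r₁ + r₂)/2 = (2.22904×10^8 + 1.285064×10^9)/2 = 7.53984×10^8 km.
Transfer time t = π√(a_t³/μ) = 1.785×10^8 s.
The target's mean motion on its circular orbit is ω₂ = √(μ/r₂³) = 7.908×10^-9 rad/s.
Angle swept by the target during transfer: ω₂·t = 1.412 rad = 80.90°.
Arrival is 180° from departure on the ellipse, so φ = 180° − 80.90° = 99.10°.

φ = 99.10°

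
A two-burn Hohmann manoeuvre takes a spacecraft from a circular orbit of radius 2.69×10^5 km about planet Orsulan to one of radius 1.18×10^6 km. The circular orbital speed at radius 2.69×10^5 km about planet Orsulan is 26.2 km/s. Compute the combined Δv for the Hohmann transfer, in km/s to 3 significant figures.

From the circular-orbit relation v² = μ/r at r = 2.69×10^5 km: μ = v²r = (26.2)² × 2.69×10^5 = 1.84652×10^8 km³/s².
The Hohmann ellipse has a_t = (r₁ + r₂)/2 = 7.245×10^5 km.
At r₁ the circular-orbit speed is v₁ = √(μ/r₁) = 26.200 km/s.
On the transfer ellipse at r₁, v² = μ(2/r − 1/a) gives v_p = √[μ(2/r₁ − 1/a_t)] = 33.437 km/s.
First burn Δv₁ = |v_p − v₁| = 7.237 km/s.
Circular speed at r₂: v₂ = √(μ/r₂) = 12.509 km/s.
Transfer-orbit speed at r₂: v_a = √[μ(2/r₂ − 1/a_t)] = 7.6224 km/s.
Second burn Δv₂ = |v₂ − v_a| = 4.887 km/s.
Δv = Δv₁ + Δv₂ = 7.237 + 4.887 = 12.12 km/s.

Δv = 12.1 km/s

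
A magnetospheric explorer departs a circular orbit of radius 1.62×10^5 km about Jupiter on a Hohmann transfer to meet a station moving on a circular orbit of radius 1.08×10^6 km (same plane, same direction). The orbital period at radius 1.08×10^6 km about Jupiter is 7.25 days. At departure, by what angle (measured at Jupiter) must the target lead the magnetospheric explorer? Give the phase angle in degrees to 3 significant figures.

φ = 102°

From Kepler's third law T² = 4π²r³/μ at r = 1.08×10^6 km, T = 7.25 days = 7.25 × 86400 s = 6.264×10^5 s: μ = 4π²r³/T² = 1.26744×10^8 km³/s².
Transfer-ellipse semi-major axis a_t = (r₁ + r₂)/2 = (1.620×10^5 + 1.080×10^6)/2 = 6.210×10^5 km.
The half-period of the transfer ellipse is t = π√(a_t³/μ) = 1.3656×10^5 s.
The target's mean motion on its circular orbit is ω₂ = √(μ/r₂³) = 1.0031×10^-5 rad/s.
Angle swept by the target during transfer: ω₂·t = 1.3698 rad = 78.48°.
Arrival is 180° from departure on the ellipse, so φ = 180° − 78.48° = 102°.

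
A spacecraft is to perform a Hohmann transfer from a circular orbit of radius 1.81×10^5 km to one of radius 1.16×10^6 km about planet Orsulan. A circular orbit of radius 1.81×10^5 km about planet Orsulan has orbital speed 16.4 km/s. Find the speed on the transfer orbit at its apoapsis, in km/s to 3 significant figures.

v = 3.37 km/s

From the circular-orbit relation v² = μ/r at r = 1.81×10^5 km: μ = v²r = (16.4)² × 1.81×10^5 = 4.86818×10^7 km³/s².
Transfer-ellipse semi-major axis a_t = (r₁ + r₂)/2 = (1.810×10^5 + 1.160×10^6)/2 = 6.705×10^5 km.
At apoapsis, r = 1.160×10^6 km.
Applying v² = μ(2/r − 1/a_t): v = 3.366 km/s.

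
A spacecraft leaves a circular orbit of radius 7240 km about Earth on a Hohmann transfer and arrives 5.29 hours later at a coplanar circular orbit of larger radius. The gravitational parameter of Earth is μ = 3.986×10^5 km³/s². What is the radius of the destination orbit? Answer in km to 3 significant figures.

Transfer time t = 5.29 hours = 19044 s, and t = π√(a_t³/μ).
So a_t = (μ t²/π²)^(1/3) = (3.986×10^5 × (19044)² / π²)^(1/3) = 24467 km.
Since a_t = (r₁ + r₂)/2, r₂ = 2a_t − r₁ = 2×24467 − 7240 = 41694 km.

r₂ = 41700 km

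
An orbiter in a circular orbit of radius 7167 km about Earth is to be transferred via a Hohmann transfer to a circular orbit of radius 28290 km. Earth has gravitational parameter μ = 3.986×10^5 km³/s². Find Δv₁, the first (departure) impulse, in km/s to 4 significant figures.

The Hohmann ellipse has a_t = (r₁ + r₂)/2 = 17728.5 km.
Circular speed at r = 7167 km: v_c = √(μ/r) = 7.458 km/s.
Vis-viva on the transfer ellipse at r = 7167 km gives v_t = √[μ(2/r − 1/a_t)] = 9.421 km/s.
Δv₁ = |v_t − v_c| = |9.421 − 7.458| = 1.963 km/s.

Δv₁ = 1.963 km/s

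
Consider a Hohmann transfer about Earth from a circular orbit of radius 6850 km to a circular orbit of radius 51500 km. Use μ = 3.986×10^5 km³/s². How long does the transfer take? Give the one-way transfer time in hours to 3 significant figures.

Transfer-ellipse semi-major axis a_t = (r₁ + r₂)/2 = (6850 + 51500)/2 = 29175 km.
Half the transfer-orbit period gives t = π√(a_t³/μ) = 24800 s.
Converting: 24800 s ÷ 3600 s/hour = 6.89 hours.

t = 6.89 hours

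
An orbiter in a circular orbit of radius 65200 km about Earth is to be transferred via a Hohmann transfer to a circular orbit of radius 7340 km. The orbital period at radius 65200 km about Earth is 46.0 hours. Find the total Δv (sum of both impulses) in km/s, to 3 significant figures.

Δv = 3.87 km/s

From Kepler's third law T² = 4π²r³/μ at r = 65200 km, T = 46.0 hours = 46.0 × 3600 s = 1.656×10^5 s: μ = 4π²r³/T² = 3.99008×10^5 km³/s².
Transfer-ellipse semi-major axis a_t = (r₁ + r₂)/2 = (65200 + 7340)/2 = 36270 km.
At r₁ the circular-orbit speed is v₁ = √(μ/r₁) = 2.474 km/s.
On the transfer ellipse at r₁, vis-viva equation gives v_a = √[μ(2/r₁ − 1/a_t)] = 1.113 km/s.
First burn Δv₁ = |v_a − v₁| = 1.361 km/s.
Circular speed at r₂: v₂ = √(μ/r₂) = 7.373 km/s.
Transfer-orbit speed at r₂: v_p = √[μ(2/r₂ − 1/a_t)] = 9.885 km/s.
Second burn Δv₂ = |v₂ − v_p| = 2.512 km/s.
Total Δv = Δv₁ + Δv₂ = 3.873 km/s.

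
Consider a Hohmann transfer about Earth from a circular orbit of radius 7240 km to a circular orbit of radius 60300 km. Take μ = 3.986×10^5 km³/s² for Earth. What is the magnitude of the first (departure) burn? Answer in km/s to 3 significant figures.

Δv₁ = 2.50 km/s

The Hohmann ellipse has a_t = (r₁ + r₂)/2 = 33770 km.
On the circular orbit at r = 7240 km, v_c = √(μ/r) = 7.420 km/s.
Transfer-orbit speed at the same r (vis-viva, a = a_t): v_t = √[μ(2/r − 1/a_t)] = 9.915 km/s.
Δv₁ = |v_t − v_c| = |9.915 − 7.420| = 2.495 km/s.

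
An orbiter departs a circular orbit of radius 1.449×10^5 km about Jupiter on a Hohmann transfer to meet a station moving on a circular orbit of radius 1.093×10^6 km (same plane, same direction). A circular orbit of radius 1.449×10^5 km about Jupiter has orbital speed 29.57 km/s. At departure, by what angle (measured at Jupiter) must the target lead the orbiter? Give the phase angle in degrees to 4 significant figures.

φ = 103.3°

From the circular-orbit relation v² = μ/r at r = 1.449×10^5 km: μ = v²r = (29.57)² × 1.449×10^5 = 1.26698×10^8 km³/s².
Semi-major axis of the transfer orbit: a_t = (1.449×10^5 + 1.093×10^6)/2 = 6.1895×10^5 km.
The half-period of the transfer ellipse is t = π√(a_t³/μ) = 1.3591×10^5 s.
Target angular speed ω₂ = √(μ/r₂³) = 9.8504×10^-6 rad/s.
Angle swept by the target during transfer: ω₂·t = 1.3388 rad = 76.71°.
Arrival is 180° from departure on the ellipse, so φ = 180° − 76.71° = 103.3°.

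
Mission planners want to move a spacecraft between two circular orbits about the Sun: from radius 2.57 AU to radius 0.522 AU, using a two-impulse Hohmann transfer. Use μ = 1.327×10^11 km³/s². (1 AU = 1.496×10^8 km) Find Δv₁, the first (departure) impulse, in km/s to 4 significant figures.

Δv₁ = 7.783 km/s

In km: r₁ = 2.57 × 1.496×10^8 = 3.84472×10^8 km; r₂ = 0.522 × 1.496×10^8 = 7.80912×10^7 km.
Transfer-ellipse semi-major axis a_t = (r₁ + r₂)/2 = (3.84472×10^8 + 7.80912×10^7)/2 = 2.312816×10^8 km.
Circular speed at r = 3.84472×10^8 km: v_c = √(μ/r) = 18.578 km/s.
Vis-viva on the transfer ellipse at r = 3.84472×10^8 km gives v_t = √[μ(2/r − 1/a_t)] = 10.795 km/s.
Δv₁ = |v_t − v_c| = |10.795 − 18.578| = 7.783 km/s.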